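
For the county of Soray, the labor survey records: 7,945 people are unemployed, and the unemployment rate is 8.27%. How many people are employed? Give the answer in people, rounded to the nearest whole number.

Labor force = U / u = 7,945 / 0.0827 ≈ 96,070.
Employed = labor force − unemployed = 96,070 − 7,945 = 88,125.

About 88,125 are employed.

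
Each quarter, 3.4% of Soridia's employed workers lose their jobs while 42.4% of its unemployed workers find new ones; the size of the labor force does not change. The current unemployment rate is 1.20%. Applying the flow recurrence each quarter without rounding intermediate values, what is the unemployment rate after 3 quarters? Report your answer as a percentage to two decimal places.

With a fixed labor force, u_{t+1} = u_t + s·(1−u_t) − f·u_t = u_t·(1−s−f) + s.
Here 1−s−f = 0.542 and s = 0.034.
u_1 = 0.012000 × 0.542 + 0.034 = 0.040504.
u_2 = 0.040504 × 0.542 + 0.034 = 0.055953.
u_3 = 0.055953 × 0.542 + 0.034 = 0.064327.

Unemployment rate after three quarters ≈ 6.43%.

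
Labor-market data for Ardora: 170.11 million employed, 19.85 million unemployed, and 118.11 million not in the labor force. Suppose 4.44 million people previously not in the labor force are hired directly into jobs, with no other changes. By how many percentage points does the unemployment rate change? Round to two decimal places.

The unemployment rate changes by −0.24 percentage points.

Initially, labor force = 170.11 + 19.85 = 189.96 million, so u = 19.85/189.96 = 10.45%.
After the change, employed and labor force both rise by 4.44; unemployed unchanged → E = 174.55, U = 19.85, labor force = 194.40 million.
New unemployment rate = 19.85 / 194.40 = 10.21%.
Change = 10.21% − 10.45% = −0.24 percentage points.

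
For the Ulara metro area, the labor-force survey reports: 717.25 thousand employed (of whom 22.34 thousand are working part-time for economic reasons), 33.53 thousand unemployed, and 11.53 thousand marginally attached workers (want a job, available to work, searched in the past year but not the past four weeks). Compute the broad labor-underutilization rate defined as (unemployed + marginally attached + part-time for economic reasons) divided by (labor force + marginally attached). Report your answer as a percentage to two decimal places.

Labor force = 717.25 + 33.53 = 750.78 thousand.
Numerator = 33.53 + 11.53 + 22.34 = 67.40 thousand.
Denominator = 750.78 + 11.53 = 762.31 thousand.
Broad rate = 67.40 / 762.31 = 8.84%.

Broad underutilization rate ≈ 8.84%.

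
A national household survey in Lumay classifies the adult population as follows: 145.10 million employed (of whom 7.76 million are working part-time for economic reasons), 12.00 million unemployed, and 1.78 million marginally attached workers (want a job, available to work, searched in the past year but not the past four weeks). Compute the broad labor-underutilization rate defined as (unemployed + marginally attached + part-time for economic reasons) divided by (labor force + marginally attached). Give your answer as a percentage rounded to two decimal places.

Broad underutilization rate ≈ 13.56%.

Labor force = 145.10 + 12.00 = 157.10 million.
Numerator = 12.00 + 1.78 + 7.76 = 21.54 million.
Denominator = 157.10 + 1.78 = 158.88 million.
Broad rate = 21.54 / 158.88 = 13.56%.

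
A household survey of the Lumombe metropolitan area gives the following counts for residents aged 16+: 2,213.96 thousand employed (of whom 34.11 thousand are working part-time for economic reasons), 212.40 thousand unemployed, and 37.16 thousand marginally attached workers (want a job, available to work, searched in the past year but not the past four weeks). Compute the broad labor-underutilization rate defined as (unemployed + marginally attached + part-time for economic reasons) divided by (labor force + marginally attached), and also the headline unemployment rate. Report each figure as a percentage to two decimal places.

Labor force = 2,213.96 + 212.40 = 2,426.36 thousand.
Numerator = 212.40 + 37.16 + 34.11 = 283.67 thousand.
Denominator = 2,426.36 + 37.16 = 2,463.52 thousand.
Broad rate = 283.67 / 2,463.52 = 11.51%.
Headline unemployment rate = 212.40 / 2,426.36 = 8.75%.

Broad underutilization rate ≈ 11.51%; headline unemployment rate ≈ 8.75%.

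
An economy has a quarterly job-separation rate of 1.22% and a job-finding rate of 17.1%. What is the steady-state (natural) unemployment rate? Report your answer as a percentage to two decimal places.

Steady-state unemployment rate ≈ 6.66%.

At steady state the flows balance: s·E = f·U, so U/(E+U) = s/(s+f).
u* = 1.22 / (1.22 + 17.1) = 1.22 / 18.32 = 6.66%.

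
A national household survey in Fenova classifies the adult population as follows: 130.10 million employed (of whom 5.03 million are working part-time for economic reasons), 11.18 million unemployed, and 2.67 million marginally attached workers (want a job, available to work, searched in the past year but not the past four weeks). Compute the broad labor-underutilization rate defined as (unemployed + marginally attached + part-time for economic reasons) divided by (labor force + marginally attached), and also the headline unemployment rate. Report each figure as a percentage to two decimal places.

Labor force = 130.10 + 11.18 = 141.28 million.
Numerator = 11.18 + 2.67 + 5.03 = 18.88 million.
Denominator = 141.28 + 2.67 = 143.95 million.
Broad rate = 18.88 / 143.95 = 13.12%.
Headline unemployment rate = 11.18 / 141.28 = 7.91%.

Broad underutilization rate ≈ 13.12%; headline unemployment rate ≈ 7.91%.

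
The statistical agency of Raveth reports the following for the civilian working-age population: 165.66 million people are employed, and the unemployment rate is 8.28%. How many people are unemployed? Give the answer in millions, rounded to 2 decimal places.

About 14.95 million are unemployed.

Let U be the number unemployed. The labor force is E + U, and U/(E+U) = 0.0828.
So U = 0.0828 × 165.66 / (1 − 0.0828) = 13.7166 / 0.9172 ≈ 14.95 million.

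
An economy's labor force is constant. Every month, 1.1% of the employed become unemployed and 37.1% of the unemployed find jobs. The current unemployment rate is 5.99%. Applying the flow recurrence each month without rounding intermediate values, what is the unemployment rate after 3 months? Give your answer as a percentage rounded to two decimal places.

With a fixed labor force, u_{t+1} = u_t + s·(1−u_t) − f·u_t = u_t·(1−s−f) + s.
Here 1−s−f = 0.618 and s = 0.011.
u_1 = 0.059900 × 0.618 + 0.011 = 0.048018.
u_2 = 0.048018 × 0.618 + 0.011 = 0.040675.
u_3 = 0.040675 × 0.618 + 0.011 = 0.036137.

Unemployment rate after three months ≈ 3.61%.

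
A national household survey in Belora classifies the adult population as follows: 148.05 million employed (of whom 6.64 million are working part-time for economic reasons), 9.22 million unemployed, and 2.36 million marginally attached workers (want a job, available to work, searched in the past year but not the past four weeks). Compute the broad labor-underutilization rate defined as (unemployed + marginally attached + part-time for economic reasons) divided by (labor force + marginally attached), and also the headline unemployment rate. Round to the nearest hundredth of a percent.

Broad underutilization rate ≈ 11.41%; headline unemployment rate ≈ 5.86%.

Labor force = 148.05 + 9.22 = 157.27 million.
Numerator = 9.22 + 2.36 + 6.64 = 18.22 million.
Denominator = 157.27 + 2.36 = 159.63 million.
Broad rate = 18.22 / 159.63 = 11.41%.
Headline unemployment rate = 9.22 / 157.27 = 5.86%.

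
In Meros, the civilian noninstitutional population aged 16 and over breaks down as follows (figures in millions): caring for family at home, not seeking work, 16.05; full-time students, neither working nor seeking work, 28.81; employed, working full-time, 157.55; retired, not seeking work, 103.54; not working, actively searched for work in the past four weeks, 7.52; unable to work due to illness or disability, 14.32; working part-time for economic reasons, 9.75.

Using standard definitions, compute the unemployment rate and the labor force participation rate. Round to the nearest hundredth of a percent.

Unemployment rate ≈ 4.30%; labor force participation rate ≈ 51.79%.

Employed = 157.55 + 9.75 = 167.30 million (anyone who worked, including part-time for economic reasons, counts as employed).
Unemployed = 7.52 million.
Labor force = 167.30 + 7.52 = 174.82 million.
Not in labor force = 16.05 + 28.81 + 103.54 + 14.32 = 162.72 million (those not working and not actively searching are outside the labor force).
Civilian working-age population = 174.82 + 162.72 = 337.54 million.
Unemployment rate = 7.52 / 174.82 = 4.30%.
Labor force participation rate = 174.82 / 337.54 = 51.79%.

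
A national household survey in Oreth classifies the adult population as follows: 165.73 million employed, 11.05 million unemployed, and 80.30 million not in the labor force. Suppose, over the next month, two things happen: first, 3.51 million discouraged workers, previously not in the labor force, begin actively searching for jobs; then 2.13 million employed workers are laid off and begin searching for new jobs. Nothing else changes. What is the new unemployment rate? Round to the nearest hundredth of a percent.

New unemployment rate ≈ 9.26%.

Initially, labor force = 165.73 + 11.05 = 176.78 million, so u = 11.05/176.78 = 6.25%.
After the first change, unemployed and labor force both rise by 3.51 → E = 165.73, U = 14.56, labor force = 180.29 million.
After the second change, employed falls and unemployed rises by 2.13; labor force unchanged → E = 163.60, U = 16.69, labor force = 180.29 million.
New unemployment rate = 16.69 / 180.29 = 9.26%.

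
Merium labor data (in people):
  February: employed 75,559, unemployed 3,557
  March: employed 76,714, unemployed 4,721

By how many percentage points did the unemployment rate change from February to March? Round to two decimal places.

The unemployment rate changed by +1.30 percentage points.

February: labor force = 75,559 + 3,557 = 79,116; u = 3,557/79,116 = 4.50%.
March: labor force = 76,714 + 4,721 = 81,435; u = 4,721/81,435 = 5.80%.
Change = 5.80% − 4.50% = +1.30 pp.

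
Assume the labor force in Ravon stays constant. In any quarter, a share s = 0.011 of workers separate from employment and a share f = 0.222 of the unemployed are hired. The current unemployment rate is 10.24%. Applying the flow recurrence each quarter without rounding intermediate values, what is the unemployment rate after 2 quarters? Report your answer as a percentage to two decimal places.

With a fixed labor force, u_{t+1} = u_t + s·(1−u_t) − f·u_t = u_t·(1−s−f) + s.
Here 1−s−f = 0.767 and s = 0.011.
u_1 = 0.102400 × 0.767 + 0.011 = 0.089541.
u_2 = 0.089541 × 0.767 + 0.011 = 0.079678.

Unemployment rate after two quarters ≈ 7.97%.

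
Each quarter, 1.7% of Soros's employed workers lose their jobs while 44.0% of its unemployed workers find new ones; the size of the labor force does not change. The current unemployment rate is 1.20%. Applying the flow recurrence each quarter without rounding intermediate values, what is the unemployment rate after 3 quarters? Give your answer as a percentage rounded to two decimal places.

Unemployment rate after three quarters ≈ 3.32%.

With a fixed labor force, u_{t+1} = u_t + s·(1−u_t) − f·u_t = u_t·(1−s−f) + s.
Here 1−s−f = 0.543 and s = 0.017.
u_1 = 0.012000 × 0.543 + 0.017 = 0.023516.
u_2 = 0.023516 × 0.543 + 0.017 = 0.029769.
u_3 = 0.029769 × 0.543 + 0.017 = 0.033165.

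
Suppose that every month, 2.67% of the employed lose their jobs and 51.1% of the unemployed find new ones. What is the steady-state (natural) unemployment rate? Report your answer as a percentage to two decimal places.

At steady state the flows balance: s·E = f·U, so U/(E+U) = s/(s+f).
u* = 2.67 / (2.67 + 51.1) = 2.67 / 53.77 = 4.97%.

Steady-state unemployment rate ≈ 4.97%.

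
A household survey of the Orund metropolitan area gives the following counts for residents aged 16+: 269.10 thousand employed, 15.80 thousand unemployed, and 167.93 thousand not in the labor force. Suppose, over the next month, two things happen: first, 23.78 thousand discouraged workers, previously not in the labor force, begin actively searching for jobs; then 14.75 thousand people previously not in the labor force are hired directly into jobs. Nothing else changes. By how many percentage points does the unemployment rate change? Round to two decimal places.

The unemployment rate changes by +6.69 percentage points.

Initially, labor force = 269.10 + 15.80 = 284.90 thousand, so u = 15.80/284.90 = 5.55%.
After the first change, unemployed and labor force both rise by 23.78 → E = 269.10, U = 39.58, labor force = 308.68 thousand.
After the second change, employed and labor force both rise by 14.75; unemployed unchanged → E = 283.85, U = 39.58, labor force = 323.43 thousand.
New unemployment rate = 39.58 / 323.43 = 12.24%.
Change = 12.24% − 5.55% = +6.69 percentage points.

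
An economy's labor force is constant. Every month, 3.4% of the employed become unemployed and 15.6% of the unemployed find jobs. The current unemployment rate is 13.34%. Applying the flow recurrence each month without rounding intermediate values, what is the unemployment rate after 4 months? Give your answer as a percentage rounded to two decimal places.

With a fixed labor force, u_{t+1} = u_t + s·(1−u_t) − f·u_t = u_t·(1−s−f) + s.
Here 1−s−f = 0.810 and s = 0.034.
u_1 = 0.133400 × 0.810 + 0.034 = 0.142054.
u_2 = 0.142054 × 0.810 + 0.034 = 0.149064.
u_3 = 0.149064 × 0.810 + 0.034 = 0.154742.
u_4 = 0.154742 × 0.810 + 0.034 = 0.159341.

Unemployment rate after four months ≈ 15.93%.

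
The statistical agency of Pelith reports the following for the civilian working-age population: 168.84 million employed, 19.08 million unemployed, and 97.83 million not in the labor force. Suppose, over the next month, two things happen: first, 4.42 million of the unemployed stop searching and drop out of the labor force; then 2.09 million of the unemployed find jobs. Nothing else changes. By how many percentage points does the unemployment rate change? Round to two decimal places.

The unemployment rate changes by −3.30 percentage points.

Initially, labor force = 168.84 + 19.08 = 187.92 million, so u = 19.08/187.92 = 10.15%.
After the first change, unemployed and labor force both fall by 4.42 → E = 168.84, U = 14.66, labor force = 183.50 million.
After the second change, unemployed falls and employed rises by 2.09; labor force unchanged → E = 170.93, U = 12.57, labor force = 183.50 million.
New unemployment rate = 12.57 / 183.50 = 6.85%.
Change = 6.85% − 10.15% = −3.30 percentage points.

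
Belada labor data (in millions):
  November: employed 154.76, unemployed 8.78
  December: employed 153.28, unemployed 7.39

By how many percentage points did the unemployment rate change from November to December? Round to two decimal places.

The unemployment rate changed by −0.77 percentage points.

November: labor force = 154.76 + 8.78 = 163.54; u = 8.78/163.54 = 5.37%.
December: labor force = 153.28 + 7.39 = 160.67; u = 7.39/160.67 = 4.60%.
Change = 4.60% − 5.37% = −0.77 pp.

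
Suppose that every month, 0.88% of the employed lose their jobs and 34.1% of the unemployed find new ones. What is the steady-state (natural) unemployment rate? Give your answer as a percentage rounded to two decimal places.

At steady state the flows balance: s·E = f·U, so U/(E+U) = s/(s+f).
u* = 0.88 / (0.88 + 34.1) = 0.88 / 34.98 = 2.52%.

Steady-state unemployment rate ≈ 2.52%.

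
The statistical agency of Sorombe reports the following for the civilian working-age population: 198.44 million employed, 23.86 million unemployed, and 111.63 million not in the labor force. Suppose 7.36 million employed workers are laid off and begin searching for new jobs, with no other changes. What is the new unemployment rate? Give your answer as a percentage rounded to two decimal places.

New unemployment rate ≈ 14.04%.

Initially, labor force = 198.44 + 23.86 = 222.30 million, so u = 23.86/222.30 = 10.73%.
After the change, employed falls and unemployed rises by 7.36; labor force unchanged → E = 191.08, U = 31.22, labor force = 222.30 million.
New unemployment rate = 31.22 / 222.30 = 14.04%.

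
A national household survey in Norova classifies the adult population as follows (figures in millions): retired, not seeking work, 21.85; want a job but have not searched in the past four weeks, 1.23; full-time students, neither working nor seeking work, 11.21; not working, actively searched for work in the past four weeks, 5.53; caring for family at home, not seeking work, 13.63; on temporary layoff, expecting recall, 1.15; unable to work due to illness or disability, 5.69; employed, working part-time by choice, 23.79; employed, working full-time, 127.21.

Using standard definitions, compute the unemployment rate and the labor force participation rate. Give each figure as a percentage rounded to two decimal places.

Employed = 23.79 + 127.21 = 151.00 million.
Unemployed = 5.53 + 1.15 = 6.68 million (jobless and actively searching, or on temporary layoff).
Labor force = 151.00 + 6.68 = 157.68 million.
Not in labor force = 21.85 + 1.23 + 11.21 + 13.63 + 5.69 = 53.61 million (those not working and not actively searching are outside the labor force — including those who want a job but have given up searching).
Civilian working-age population = 157.68 + 53.61 = 211.29 million.
Unemployment rate = 6.68 / 157.68 = 4.24%.
Labor force participation rate = 157.68 / 211.29 = 74.63%.

Unemployment rate ≈ 4.24%; labor force participation rate ≈ 74.63%.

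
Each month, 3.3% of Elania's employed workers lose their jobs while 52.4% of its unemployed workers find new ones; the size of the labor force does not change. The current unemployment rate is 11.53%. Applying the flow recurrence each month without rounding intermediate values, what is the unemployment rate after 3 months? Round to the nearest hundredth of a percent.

Unemployment rate after three months ≈ 6.41%.

With a fixed labor force, u_{t+1} = u_t + s·(1−u_t) − f·u_t = u_t·(1−s−f) + s.
Here 1−s−f = 0.443 and s = 0.033.
u_1 = 0.115300 × 0.443 + 0.033 = 0.084078.
u_2 = 0.084078 × 0.443 + 0.033 = 0.070247.
u_3 = 0.070247 × 0.443 + 0.033 = 0.064119.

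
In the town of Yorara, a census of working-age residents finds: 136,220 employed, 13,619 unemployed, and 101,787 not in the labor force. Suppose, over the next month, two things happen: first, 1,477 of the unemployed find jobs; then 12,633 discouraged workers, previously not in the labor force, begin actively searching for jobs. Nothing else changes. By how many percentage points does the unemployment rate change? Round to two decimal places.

Initially, labor force = 136,220 + 13,619 = 149,839, so u = 13,619/149,839 = 9.09%.
After the first change, unemployed falls and employed rises by 1,477; labor force unchanged → E = 137,697, U = 12,142, labor force = 149,839.
After the second change, unemployed and labor force both rise by 12,633 → E = 137,697, U = 24,775, labor force = 162,472.
New unemployment rate = 24,775 / 162,472 = 15.25%.
Change = 15.25% − 9.09% = +6.16 percentage points.

The unemployment rate changes by +6.16 percentage points.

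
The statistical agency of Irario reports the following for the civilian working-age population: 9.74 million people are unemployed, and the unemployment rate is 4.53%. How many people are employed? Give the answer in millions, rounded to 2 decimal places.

About 205.27 million are employed.

Labor force = U / u = 9.74 / 0.0453 ≈ 215.01 million.
Employed = labor force − unemployed = 215.01 − 9.74 = 205.27 million.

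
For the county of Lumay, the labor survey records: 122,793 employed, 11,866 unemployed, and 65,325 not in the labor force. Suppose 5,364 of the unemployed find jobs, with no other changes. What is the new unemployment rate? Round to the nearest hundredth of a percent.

Initially, labor force = 122,793 + 11,866 = 134,659, so u = 11,866/134,659 = 8.81%.
After the change, unemployed falls and employed rises by 5,364; labor force unchanged → E = 128,157, U = 6,502, labor force = 134,659.
New unemployment rate = 6,502 / 134,659 = 4.83%.

New unemployment rate ≈ 4.83%.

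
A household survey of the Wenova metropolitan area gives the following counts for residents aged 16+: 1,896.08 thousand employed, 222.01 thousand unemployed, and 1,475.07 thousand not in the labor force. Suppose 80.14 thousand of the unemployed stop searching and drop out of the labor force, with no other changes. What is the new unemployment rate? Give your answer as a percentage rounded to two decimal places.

New unemployment rate ≈ 6.96%.

Initially, labor force = 1,896.08 + 222.01 = 2,118.09 thousand, so u = 222.01/2,118.09 = 10.48%.
After the change, unemployed and labor force both fall by 80.14 → E = 1,896.08, U = 141.87, labor force = 2,037.95 thousand.
New unemployment rate = 141.87 / 2,037.95 = 6.96%.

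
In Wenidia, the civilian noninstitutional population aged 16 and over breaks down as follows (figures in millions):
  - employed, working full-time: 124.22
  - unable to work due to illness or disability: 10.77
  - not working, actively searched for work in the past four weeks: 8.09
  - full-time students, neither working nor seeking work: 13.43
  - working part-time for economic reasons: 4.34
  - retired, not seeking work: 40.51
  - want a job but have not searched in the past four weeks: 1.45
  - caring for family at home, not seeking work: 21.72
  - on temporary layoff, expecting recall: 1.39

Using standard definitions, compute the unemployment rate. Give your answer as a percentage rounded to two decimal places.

Employed = 124.22 + 4.34 = 128.56 million (anyone who worked, including part-time for economic reasons, counts as employed).
Unemployed = 8.09 + 1.39 = 9.48 million (jobless and actively searching, or on temporary layoff).
Labor force = 128.56 + 9.48 = 138.04 million.
Unemployment rate = 9.48 / 138.04 = 6.87%.

Unemployment rate ≈ 6.87%.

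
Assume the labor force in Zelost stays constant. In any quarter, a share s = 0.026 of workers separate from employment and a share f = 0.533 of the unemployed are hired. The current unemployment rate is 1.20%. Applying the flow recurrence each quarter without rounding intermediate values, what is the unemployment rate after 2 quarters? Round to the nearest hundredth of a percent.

Unemployment rate after two quarters ≈ 3.98%.

With a fixed labor force, u_{t+1} = u_t + s·(1−u_t) − f·u_t = u_t·(1−s−f) + s.
Here 1−s−f = 0.441 and s = 0.026.
u_1 = 0.012000 × 0.441 + 0.026 = 0.031292.
u_2 = 0.031292 × 0.441 + 0.026 = 0.039800.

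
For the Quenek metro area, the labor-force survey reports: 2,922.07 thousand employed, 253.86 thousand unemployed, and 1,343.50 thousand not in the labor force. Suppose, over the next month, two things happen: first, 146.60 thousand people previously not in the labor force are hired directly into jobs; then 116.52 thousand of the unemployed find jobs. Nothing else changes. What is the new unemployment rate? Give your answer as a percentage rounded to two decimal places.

Initially, labor force = 2,922.07 + 253.86 = 3,175.93 thousand, so u = 253.86/3,175.93 = 7.99%.
After the first change, employed and labor force both rise by 146.60; unemployed unchanged → E = 3,068.67, U = 253.86, labor force = 3,322.53 thousand.
After the second change, unemployed falls and employed rises by 116.52; labor force unchanged → E = 3,185.19, U = 137.34, labor force = 3,322.53 thousand.
New unemployment rate = 137.34 / 3,322.53 = 4.13%.

New unemployment rate ≈ 4.13%.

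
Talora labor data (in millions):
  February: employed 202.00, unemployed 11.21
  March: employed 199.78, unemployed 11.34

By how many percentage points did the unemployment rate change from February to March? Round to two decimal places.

The unemployment rate changed by +0.11 percentage points.

February: labor force = 202.00 + 11.21 = 213.21; u = 11.21/213.21 = 5.26%.
March: labor force = 199.78 + 11.34 = 211.12; u = 11.34/211.12 = 5.37%.
Change = 5.37% − 5.26% = +0.11 pp.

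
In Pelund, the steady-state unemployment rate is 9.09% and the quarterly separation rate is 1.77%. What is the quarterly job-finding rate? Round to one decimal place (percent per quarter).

From u* = s/(s+f): f = s·(1−u)/u.
f = 1.77 × (1 − 0.0909) / 0.0909 = 1.6091 / 0.0909 ≈ 17.7% per quarter.

Job-finding rate ≈ 17.7% per quarter.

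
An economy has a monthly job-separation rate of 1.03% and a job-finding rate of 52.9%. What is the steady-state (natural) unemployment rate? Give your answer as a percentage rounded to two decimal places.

At steady state the flows balance: s·E = f·U, so U/(E+U) = s/(s+f).
u* = 1.03 / (1.03 + 52.9) = 1.03 / 53.93 = 1.91%.

Steady-state unemployment rate ≈ 1.91%.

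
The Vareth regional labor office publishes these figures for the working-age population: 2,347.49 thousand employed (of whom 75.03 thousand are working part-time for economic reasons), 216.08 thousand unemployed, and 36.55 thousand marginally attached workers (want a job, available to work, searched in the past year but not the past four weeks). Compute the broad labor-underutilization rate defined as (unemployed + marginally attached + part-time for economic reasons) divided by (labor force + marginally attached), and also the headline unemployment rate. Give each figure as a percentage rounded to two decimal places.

Broad underutilization rate ≈ 12.60%; headline unemployment rate ≈ 8.43%.

Labor force = 2,347.49 + 216.08 = 2,563.57 thousand.
Numerator = 216.08 + 36.55 + 75.03 = 327.66 thousand.
Denominator = 2,563.57 + 36.55 = 2,600.12 thousand.
Broad rate = 327.66 / 2,600.12 = 12.60%.
Headline unemployment rate = 216.08 / 2,563.57 = 8.43%.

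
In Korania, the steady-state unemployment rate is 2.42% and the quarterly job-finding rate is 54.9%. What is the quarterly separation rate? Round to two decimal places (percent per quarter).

Separation rate ≈ 1.36% per quarter.

From u* = s/(s+f): s = u·f/(1−u).
s = 0.0242 × 54.9 / (1 − 0.0242) = 1.3286 / 0.9758 ≈ 1.36% per quarter.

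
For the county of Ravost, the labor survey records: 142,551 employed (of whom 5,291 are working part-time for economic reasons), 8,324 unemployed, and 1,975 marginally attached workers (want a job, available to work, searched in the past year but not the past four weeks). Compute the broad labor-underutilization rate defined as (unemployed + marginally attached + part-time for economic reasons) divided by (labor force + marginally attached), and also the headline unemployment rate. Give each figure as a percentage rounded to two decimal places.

Labor force = 142,551 + 8,324 = 150,875.
Numerator = 8,324 + 1,975 + 5,291 = 15,590.
Denominator = 150,875 + 1,975 = 152,850.
Broad rate = 15,590 / 152,850 = 10.20%.
Headline unemployment rate = 8,324 / 150,875 = 5.52%.

Broad underutilization rate ≈ 10.20%; headline unemployment rate ≈ 5.52%.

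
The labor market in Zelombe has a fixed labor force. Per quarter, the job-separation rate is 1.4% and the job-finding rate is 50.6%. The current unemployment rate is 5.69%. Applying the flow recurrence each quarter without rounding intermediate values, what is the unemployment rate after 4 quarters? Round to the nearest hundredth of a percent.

Unemployment rate after four quarters ≈ 2.85%.

With a fixed labor force, u_{t+1} = u_t + s·(1−u_t) − f·u_t = u_t·(1−s−f) + s.
Here 1−s−f = 0.480 and s = 0.014.
u_1 = 0.056900 × 0.480 + 0.014 = 0.041312.
u_2 = 0.041312 × 0.480 + 0.014 = 0.033830.
u_3 = 0.033830 × 0.480 + 0.014 = 0.030238.
u_4 = 0.030238 × 0.480 + 0.014 = 0.028514.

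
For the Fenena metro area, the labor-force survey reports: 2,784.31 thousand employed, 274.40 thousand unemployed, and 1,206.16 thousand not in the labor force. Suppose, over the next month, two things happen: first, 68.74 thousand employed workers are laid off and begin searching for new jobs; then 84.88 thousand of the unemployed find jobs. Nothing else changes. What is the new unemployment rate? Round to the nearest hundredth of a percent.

New unemployment rate ≈ 8.44%.

Initially, labor force = 2,784.31 + 274.40 = 3,058.71 thousand, so u = 274.40/3,058.71 = 8.97%.
After the first change, employed falls and unemployed rises by 68.74; labor force unchanged → E = 2,715.57, U = 343.14, labor force = 3,058.71 thousand.
After the second change, unemployed falls and employed rises by 84.88; labor force unchanged → E = 2,800.45, U = 258.26, labor force = 3,058.71 thousand.
New unemployment rate = 258.26 / 3,058.71 = 8.44%.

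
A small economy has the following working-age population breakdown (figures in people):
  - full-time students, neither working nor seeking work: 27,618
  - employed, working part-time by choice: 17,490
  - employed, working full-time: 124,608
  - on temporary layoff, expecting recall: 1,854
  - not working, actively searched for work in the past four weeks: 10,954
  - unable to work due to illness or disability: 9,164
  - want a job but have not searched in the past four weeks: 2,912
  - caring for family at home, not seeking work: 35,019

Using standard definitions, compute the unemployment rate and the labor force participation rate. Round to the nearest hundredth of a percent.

Unemployment rate ≈ 8.27%; labor force participation rate ≈ 67.46%.

Employed = 17,490 + 124,608 = 142,098.
Unemployed = 1,854 + 10,954 = 12,808 (jobless and actively searching, or on temporary layoff).
Labor force = 142,098 + 12,808 = 154,906.
Not in labor force = 27,618 + 9,164 + 2,912 + 35,019 = 74,713 (those not working and not actively searching are outside the labor force — including those who want a job but have given up searching).
Civilian working-age population = 154,906 + 74,713 = 229,619.
Unemployment rate = 12,808 / 154,906 = 8.27%.
Labor force participation rate = 154,906 / 229,619 = 67.46%.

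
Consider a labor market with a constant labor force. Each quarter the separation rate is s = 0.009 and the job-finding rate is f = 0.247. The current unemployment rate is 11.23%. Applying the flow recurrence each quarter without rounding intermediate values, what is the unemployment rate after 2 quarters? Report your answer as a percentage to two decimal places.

Unemployment rate after two quarters ≈ 7.79%.

With a fixed labor force, u_{t+1} = u_t + s·(1−u_t) − f·u_t = u_t·(1−s−f) + s.
Here 1−s−f = 0.744 and s = 0.009.
u_1 = 0.112300 × 0.744 + 0.009 = 0.092551.
u_2 = 0.092551 × 0.744 + 0.009 = 0.077858.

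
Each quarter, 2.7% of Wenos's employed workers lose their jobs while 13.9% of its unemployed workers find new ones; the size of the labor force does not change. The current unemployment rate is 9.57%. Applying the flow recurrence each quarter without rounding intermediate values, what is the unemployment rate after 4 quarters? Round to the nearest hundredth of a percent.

With a fixed labor force, u_{t+1} = u_t + s·(1−u_t) − f·u_t = u_t·(1−s−f) + s.
Here 1−s−f = 0.834 and s = 0.027.
u_1 = 0.095700 × 0.834 + 0.027 = 0.106814.
u_2 = 0.106814 × 0.834 + 0.027 = 0.116083.
u_3 = 0.116083 × 0.834 + 0.027 = 0.123813.
u_4 = 0.123813 × 0.834 + 0.027 = 0.130260.

Unemployment rate after four quarters ≈ 13.03%.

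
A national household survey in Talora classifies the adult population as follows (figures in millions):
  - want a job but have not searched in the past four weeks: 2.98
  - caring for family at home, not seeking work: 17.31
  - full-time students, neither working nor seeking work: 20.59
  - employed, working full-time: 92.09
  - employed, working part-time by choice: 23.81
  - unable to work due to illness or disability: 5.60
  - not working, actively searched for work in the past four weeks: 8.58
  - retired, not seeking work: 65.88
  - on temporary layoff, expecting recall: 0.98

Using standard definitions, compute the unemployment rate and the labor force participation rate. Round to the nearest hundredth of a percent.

Unemployment rate ≈ 7.62%; labor force participation rate ≈ 52.75%.

Employed = 92.09 + 23.81 = 115.90 million.
Unemployed = 8.58 + 0.98 = 9.56 million (jobless and actively searching, or on temporary layoff).
Labor force = 115.90 + 9.56 = 125.46 million.
Not in labor force = 2.98 + 17.31 + 20.59 + 5.60 + 65.88 = 112.36 million (those not working and not actively searching are outside the labor force — including those who want a job but have given up searching).
Civilian working-age population = 125.46 + 112.36 = 237.82 million.
Unemployment rate = 9.56 / 125.46 = 7.62%.
Labor force participation rate = 125.46 / 237.82 = 52.75%.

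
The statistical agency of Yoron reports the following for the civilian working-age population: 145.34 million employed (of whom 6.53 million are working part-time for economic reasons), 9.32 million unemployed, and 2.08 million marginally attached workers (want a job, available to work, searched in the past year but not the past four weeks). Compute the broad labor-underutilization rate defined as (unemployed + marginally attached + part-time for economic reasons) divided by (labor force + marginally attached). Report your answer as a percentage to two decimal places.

Labor force = 145.34 + 9.32 = 154.66 million.
Numerator = 9.32 + 2.08 + 6.53 = 17.93 million.
Denominator = 154.66 + 2.08 = 156.74 million.
Broad rate = 17.93 / 156.74 = 11.44%.

Broad underutilization rate ≈ 11.44%.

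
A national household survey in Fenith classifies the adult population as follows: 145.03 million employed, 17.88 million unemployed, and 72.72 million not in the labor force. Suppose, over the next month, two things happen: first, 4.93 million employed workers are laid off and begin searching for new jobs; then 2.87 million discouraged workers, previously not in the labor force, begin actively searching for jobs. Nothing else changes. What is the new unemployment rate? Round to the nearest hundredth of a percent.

Initially, labor force = 145.03 + 17.88 = 162.91 million, so u = 17.88/162.91 = 10.98%.
After the first change, employed falls and unemployed rises by 4.93; labor force unchanged → E = 140.10, U = 22.81, labor force = 162.91 million.
After the second change, unemployed and labor force both rise by 2.87 → E = 140.10, U = 25.68, labor force = 165.78 million.
New unemployment rate = 25.68 / 165.78 = 15.49%.

New unemployment rate ≈ 15.49%.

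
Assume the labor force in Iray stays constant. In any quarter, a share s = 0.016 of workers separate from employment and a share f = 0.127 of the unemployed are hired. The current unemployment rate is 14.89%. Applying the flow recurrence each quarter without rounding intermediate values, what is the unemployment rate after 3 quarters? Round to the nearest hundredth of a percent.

Unemployment rate after three quarters ≈ 13.52%.

With a fixed labor force, u_{t+1} = u_t + s·(1−u_t) − f·u_t = u_t·(1−s−f) + s.
Here 1−s−f = 0.857 and s = 0.016.
u_1 = 0.148900 × 0.857 + 0.016 = 0.143607.
u_2 = 0.143607 × 0.857 + 0.016 = 0.139071.
u_3 = 0.139071 × 0.857 + 0.016 = 0.135184.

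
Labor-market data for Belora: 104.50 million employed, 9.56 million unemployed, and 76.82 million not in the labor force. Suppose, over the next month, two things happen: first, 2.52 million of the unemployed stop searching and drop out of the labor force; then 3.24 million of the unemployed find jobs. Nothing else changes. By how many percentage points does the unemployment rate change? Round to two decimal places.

Initially, labor force = 104.50 + 9.56 = 114.06 million, so u = 9.56/114.06 = 8.38%.
After the first change, unemployed and labor force both fall by 2.52 → E = 104.50, U = 7.04, labor force = 111.54 million.
After the second change, unemployed falls and employed rises by 3.24; labor force unchanged → E = 107.74, U = 3.80, labor force = 111.54 million.
New unemployment rate = 3.80 / 111.54 = 3.41%.
Change = 3.41% − 8.38% = −4.97 percentage points.

The unemployment rate changes by −4.97 percentage points.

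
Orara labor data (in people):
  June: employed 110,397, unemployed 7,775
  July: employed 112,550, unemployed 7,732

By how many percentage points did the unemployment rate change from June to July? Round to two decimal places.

June: labor force = 110,397 + 7,775 = 118,172; u = 7,775/118,172 = 6.58%.
July: labor force = 112,550 + 7,732 = 120,282; u = 7,732/120,282 = 6.43%.
Change = 6.43% − 6.58% = −0.15 pp.

The unemployment rate changed by −0.15 percentage points.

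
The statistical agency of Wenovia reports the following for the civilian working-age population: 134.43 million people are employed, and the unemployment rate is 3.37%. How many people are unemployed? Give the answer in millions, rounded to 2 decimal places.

About 4.69 million are unemployed.

Let U be the number unemployed. The labor force is E + U, and U/(E+U) = 0.0337.
So U = 0.0337 × 134.43 / (1 − 0.0337) = 4.5303 / 0.9663 ≈ 4.69 million.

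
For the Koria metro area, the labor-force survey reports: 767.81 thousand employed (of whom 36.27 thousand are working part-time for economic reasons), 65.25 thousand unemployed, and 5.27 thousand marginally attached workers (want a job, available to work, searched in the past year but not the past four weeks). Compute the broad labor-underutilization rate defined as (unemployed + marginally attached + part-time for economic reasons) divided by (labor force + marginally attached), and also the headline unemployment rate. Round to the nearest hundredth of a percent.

Broad underutilization rate ≈ 12.74%; headline unemployment rate ≈ 7.83%.

Labor force = 767.81 + 65.25 = 833.06 thousand.
Numerator = 65.25 + 5.27 + 36.27 = 106.79 thousand.
Denominator = 833.06 + 5.27 = 838.33 thousand.
Broad rate = 106.79 / 838.33 = 12.74%.
Headline unemployment rate = 65.25 / 833.06 = 7.83%.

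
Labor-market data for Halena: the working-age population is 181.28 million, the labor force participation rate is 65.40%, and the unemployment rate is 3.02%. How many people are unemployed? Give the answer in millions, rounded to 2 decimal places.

About 3.58 million are unemployed.

Labor force = 0.6540 × 181.28 = 118.56 million.
Unemployed = 0.0302 × 118.56 ≈ 3.58 million.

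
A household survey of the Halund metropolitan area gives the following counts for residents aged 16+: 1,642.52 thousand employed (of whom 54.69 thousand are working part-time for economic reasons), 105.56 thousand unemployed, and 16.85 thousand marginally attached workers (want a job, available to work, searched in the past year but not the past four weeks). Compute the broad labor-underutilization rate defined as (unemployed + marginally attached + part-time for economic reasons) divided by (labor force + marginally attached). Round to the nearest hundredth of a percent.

Broad underutilization rate ≈ 10.03%.

Labor force = 1,642.52 + 105.56 = 1,748.08 thousand.
Numerator = 105.56 + 16.85 + 54.69 = 177.10 thousand.
Denominator = 1,748.08 + 16.85 = 1,764.93 thousand.
Broad rate = 177.10 / 1,764.93 = 10.03%.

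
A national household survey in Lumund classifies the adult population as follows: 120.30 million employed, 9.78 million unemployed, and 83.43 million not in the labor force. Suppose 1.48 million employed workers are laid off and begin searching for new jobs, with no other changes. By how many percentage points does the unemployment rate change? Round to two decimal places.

Initially, labor force = 120.30 + 9.78 = 130.08 million, so u = 9.78/130.08 = 7.52%.
After the change, employed falls and unemployed rises by 1.48; labor force unchanged → E = 118.82, U = 11.26, labor force = 130.08 million.
New unemployment rate = 11.26 / 130.08 = 8.66%.
Change = 8.66% − 7.52% = +1.14 percentage points.

The unemployment rate changes by +1.14 percentage points.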